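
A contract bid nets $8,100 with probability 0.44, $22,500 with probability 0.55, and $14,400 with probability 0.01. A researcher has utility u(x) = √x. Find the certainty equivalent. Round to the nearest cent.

$15,202.89

E[u] = 0.44·√8100 + 0.55·√22500 + 0.01·√14400 = 0.44·90 + 0.55·150 + 0.01·120 = 123.3
CE = (123.3)² = 15202.89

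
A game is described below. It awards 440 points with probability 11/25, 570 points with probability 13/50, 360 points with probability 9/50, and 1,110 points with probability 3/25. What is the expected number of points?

EV = 11/25 × 440 + 13/50 × 570 + 9/50 × 360 + 3/25 × 1110 = 193.6 + 148.2 + 64.8 + 133.2 = 539.8

539.8 points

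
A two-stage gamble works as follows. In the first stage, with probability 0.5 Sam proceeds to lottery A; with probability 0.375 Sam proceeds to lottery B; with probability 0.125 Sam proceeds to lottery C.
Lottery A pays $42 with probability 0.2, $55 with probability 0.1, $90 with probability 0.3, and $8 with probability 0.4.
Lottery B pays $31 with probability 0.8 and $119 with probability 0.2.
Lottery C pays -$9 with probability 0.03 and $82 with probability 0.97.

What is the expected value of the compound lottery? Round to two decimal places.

$50.18

EV(A) = 0.2 × 42 + 0.1 × 55 + 0.3 × 90 + 0.4 × 8 = 8.4 + 5.5 + 27 + 3.2 = 44.1
EV(B) = 0.8 × 31 + 0.2 × 119 = 24.8 + 23.8 = 48.6
EV(C) = 0.03 × (-9) + 0.97 × 82 = -0.27 + 79.54 = 79.27
Overall = 0.5 × 44.1 + 0.375 × 48.6 + 0.125 × 79.27 = 22.05 + 18.225 + 9.90875 = 50.18375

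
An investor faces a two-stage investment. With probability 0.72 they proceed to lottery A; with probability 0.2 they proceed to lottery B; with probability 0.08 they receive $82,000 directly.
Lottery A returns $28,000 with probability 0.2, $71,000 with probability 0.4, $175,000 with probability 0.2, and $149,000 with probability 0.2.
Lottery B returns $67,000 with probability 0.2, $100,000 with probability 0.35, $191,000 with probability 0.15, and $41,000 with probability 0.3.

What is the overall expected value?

$95,566

EV(A) = 0.2 × 28000 + 0.4 × 71000 + 0.2 × 175000 + 0.2 × 149000 = 5600 + 28400 + 35000 + 29800 = 98800
EV(B) = 0.2 × 67000 + 0.35 × 100000 + 0.15 × 191000 + 0.3 × 41000 = 13400 + 35000 + 28650 + 12300 = 89350
Branch C: 82000 (certain)
Overall = 0.72 × 98800 + 0.2 × 89350 + 0.08 × 82000 = 71136 + 17870 + 6560 = 95566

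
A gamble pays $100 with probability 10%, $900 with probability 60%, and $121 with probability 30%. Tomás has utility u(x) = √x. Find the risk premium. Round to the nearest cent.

$89.01

E[u] = 0.1·√100 + 0.6·√900 + 0.3·√121 = 0.1·10 + 0.6·30 + 0.3·11 = 22.3
CE = (22.3)² = 497.29
Risk premium = EV − CE = 586.3 − 497.29 = 89.01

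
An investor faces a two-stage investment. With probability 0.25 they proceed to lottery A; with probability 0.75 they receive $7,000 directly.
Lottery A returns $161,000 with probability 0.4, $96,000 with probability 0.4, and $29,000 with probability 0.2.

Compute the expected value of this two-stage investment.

EV(A) = 0.4 × 161000 + 0.4 × 96000 + 0.2 × 29000 = 64400 + 38400 + 5800 = 108600
Branch B: 7000 (certain)
Overall = 0.25 × 108600 + 0.75 × 7000 = 27150 + 5250 = 32400

$32,400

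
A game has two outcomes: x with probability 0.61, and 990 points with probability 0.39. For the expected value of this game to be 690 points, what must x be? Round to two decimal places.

0.61·x + 0.39·990 = 690
0.61·x = 690 − 386.1 = 303.9
x = 303.9 / 0.61 = 498.1967

x = 498.20 points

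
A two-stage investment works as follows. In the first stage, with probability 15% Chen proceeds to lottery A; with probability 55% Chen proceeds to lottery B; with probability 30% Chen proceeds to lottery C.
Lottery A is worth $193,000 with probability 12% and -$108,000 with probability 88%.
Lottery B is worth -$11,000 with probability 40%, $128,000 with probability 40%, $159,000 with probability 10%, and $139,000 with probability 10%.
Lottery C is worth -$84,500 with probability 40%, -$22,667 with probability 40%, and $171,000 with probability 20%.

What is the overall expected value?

$28,747.96

EV(A) = 0.12 × 193000 + 0.88 × (-108000) = 23160 − 95040 = -71880
EV(B) = 0.4 × (-11000) + 0.4 × 128000 + 0.1 × 159000 + 0.1 × 139000 = -4400 + 51200 + 15900 + 13900 = 76600
EV(C) = 0.4 × (-84500) + 0.4 × (-22667) + 0.2 × 171000 = -33800 − 9066.8 + 34200 = -8666.8
Overall = 0.15 × (-71880) + 0.55 × 76600 + 0.3 × (-8666.8) = -10782 + 42130 − 2600.04 = 28747.96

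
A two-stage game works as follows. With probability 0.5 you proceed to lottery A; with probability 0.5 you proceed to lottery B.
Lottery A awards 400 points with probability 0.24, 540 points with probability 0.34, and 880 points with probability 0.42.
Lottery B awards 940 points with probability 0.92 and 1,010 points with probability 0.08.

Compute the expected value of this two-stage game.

EV(A) = 0.24 × 400 + 0.34 × 540 + 0.42 × 880 = 96 + 183.6 + 369.6 = 649.2
EV(B) = 0.92 × 940 + 0.08 × 1010 = 864.8 + 80.8 = 945.6
Overall = 0.5 × 649.2 + 0.5 × 945.6 = 324.6 + 472.8 = 797.4

797.4 points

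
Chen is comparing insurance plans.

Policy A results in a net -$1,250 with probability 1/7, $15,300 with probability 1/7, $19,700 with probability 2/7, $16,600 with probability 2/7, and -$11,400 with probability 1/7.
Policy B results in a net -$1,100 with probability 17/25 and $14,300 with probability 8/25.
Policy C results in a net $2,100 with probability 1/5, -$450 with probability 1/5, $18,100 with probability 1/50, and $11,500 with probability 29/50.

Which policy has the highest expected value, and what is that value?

Policy A = 1/7 × (-1250) + 1/7 × 15300 + 2/7 × 19700 + 2/7 × 16600 + 1/7 × (-11400) = -178.5714 + 2185.7143 + 5628.5714 + 4742.8571 − 1628.5714 = 10750
Policy B = 17/25 × (-1100) + 8/25 × 14300 = -748 + 4576 = 3828
Policy C = 1/5 × 2100 + 1/5 × (-450) + 1/50 × 18100 + 29/50 × 11500 = 420 − 90 + 362 + 6670 = 7362

Policy A ($10,750)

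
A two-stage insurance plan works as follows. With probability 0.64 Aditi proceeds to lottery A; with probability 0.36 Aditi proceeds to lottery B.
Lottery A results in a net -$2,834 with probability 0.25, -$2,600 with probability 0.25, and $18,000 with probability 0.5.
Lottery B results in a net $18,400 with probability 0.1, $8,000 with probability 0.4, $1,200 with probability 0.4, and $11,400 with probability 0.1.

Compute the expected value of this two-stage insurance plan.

EV(A) = 0.25 × (-2834) + 0.25 × (-2600) + 0.5 × 18000 = -708.5 − 650 + 9000 = 7641.5
EV(B) = 0.1 × 18400 + 0.4 × 8000 + 0.4 × 1200 + 0.1 × 11400 = 1840 + 3200 + 480 + 1140 = 6660
Overall = 0.64 × 7641.5 + 0.36 × 6660 = 4890.56 + 2397.6 = 7288.16

$7,288.16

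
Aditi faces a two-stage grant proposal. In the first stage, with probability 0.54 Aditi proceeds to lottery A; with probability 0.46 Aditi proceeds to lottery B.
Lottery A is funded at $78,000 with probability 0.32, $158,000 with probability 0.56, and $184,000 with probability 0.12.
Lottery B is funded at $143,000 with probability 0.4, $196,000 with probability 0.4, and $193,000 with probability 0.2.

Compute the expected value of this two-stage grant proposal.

EV(A) = 0.32 × 78000 + 0.56 × 158000 + 0.12 × 184000 = 24960 + 88480 + 22080 = 135520
EV(B) = 0.4 × 143000 + 0.4 × 196000 + 0.2 × 193000 = 57200 + 78400 + 38600 = 174200
Overall = 0.54 × 135520 + 0.46 × 174200 = 73180.8 + 80132 = 153312.8

$153,312.80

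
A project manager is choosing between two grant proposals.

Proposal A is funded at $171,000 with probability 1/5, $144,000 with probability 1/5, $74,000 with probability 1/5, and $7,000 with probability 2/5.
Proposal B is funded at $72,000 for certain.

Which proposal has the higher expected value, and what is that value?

Proposal A = 1/5 × 171000 + 1/5 × 144000 + 1/5 × 74000 + 2/5 × 7000 = 34200 + 28800 + 14800 + 2800 = 80600
Proposal B: 72000 (certain)

Proposal A ($80,600)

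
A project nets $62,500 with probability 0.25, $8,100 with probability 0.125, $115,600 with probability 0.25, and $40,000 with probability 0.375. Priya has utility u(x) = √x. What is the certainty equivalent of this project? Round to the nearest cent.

E[u] = 0.25·√62500 + 0.125·√8100 + 0.25·√115600 + 0.375·√40000 = 0.25·250 + 0.125·90 + 0.25·340 + 0.375·200 = 233.75
CE = (233.75)² = 54639.0625

$54,639.06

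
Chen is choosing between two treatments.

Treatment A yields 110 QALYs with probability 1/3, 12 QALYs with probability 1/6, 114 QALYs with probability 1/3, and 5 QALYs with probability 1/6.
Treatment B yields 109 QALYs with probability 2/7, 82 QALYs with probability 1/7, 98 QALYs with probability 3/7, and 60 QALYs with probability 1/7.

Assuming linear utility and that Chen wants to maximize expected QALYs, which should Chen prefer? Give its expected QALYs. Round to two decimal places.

Treatment B (93.43 QALYs)

Treatment A = 1/3 × 110 + 1/6 × 12 + 1/3 × 114 + 1/6 × 5 = 36.6667 + 2 + 38 + 0.8333 = 77.5
Treatment B = 2/7 × 109 + 1/7 × 82 + 3/7 × 98 + 1/7 × 60 = 31.1429 + 11.7143 + 42 + 8.5714 = 93.4286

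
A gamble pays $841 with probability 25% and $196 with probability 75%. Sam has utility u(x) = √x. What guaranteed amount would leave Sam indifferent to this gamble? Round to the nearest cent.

$315.06

E[u] = 0.25·√841 + 0.75·√196 = 0.25·29 + 0.75·14 = 17.75
CE = (17.75)² = 315.0625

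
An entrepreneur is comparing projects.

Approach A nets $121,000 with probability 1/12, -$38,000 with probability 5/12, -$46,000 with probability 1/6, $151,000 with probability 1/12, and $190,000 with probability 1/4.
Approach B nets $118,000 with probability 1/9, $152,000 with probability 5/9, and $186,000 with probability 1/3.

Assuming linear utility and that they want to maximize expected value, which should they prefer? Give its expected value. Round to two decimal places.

Approach A = 1/12 × 121000 + 5/12 × (-38000) + 1/6 × (-46000) + 1/12 × 151000 + 1/4 × 190000 = 10083.3333 − 15833.3333 − 7666.6667 + 12583.3333 + 47500 = 46666.6667
Approach B = 1/9 × 118000 + 5/9 × 152000 + 1/3 × 186000 = 13111.1111 + 84444.4444 + 62000 = 159555.5556

Approach B ($159,555.56)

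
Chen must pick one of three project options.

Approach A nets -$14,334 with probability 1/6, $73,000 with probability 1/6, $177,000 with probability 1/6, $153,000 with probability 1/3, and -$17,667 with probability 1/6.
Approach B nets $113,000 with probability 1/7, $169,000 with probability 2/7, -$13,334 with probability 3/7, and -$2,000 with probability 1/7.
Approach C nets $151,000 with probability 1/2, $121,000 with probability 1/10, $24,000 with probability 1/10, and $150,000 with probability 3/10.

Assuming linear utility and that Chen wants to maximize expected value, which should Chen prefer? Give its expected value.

Approach C ($135,000)

Approach A = 1/6 × (-14334) + 1/6 × 73000 + 1/6 × 177000 + 1/3 × 153000 + 1/6 × (-17667) = -2389 + 12166.6667 + 29500 + 51000 − 2944.5 = 87333.1667
Approach B = 1/7 × 113000 + 2/7 × 169000 + 3/7 × (-13334) + 1/7 × (-2000) = 16142.8571 + 48285.7143 − 5714.5714 − 285.7143 = 58428.2857
Approach C = 1/2 × 151000 + 1/10 × 121000 + 1/10 × 24000 + 3/10 × 150000 = 75500 + 12100 + 2400 + 45000 = 135000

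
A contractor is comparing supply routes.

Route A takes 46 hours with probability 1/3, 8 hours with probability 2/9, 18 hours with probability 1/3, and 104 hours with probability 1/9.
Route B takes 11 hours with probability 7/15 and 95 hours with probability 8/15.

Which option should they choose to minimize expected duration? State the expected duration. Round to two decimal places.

Route A = 1/3 × 46 + 2/9 × 8 + 1/3 × 18 + 1/9 × 104 = 15.3333 + 1.7778 + 6 + 11.5556 = 34.6667
Route B = 7/15 × 11 + 8/15 × 95 = 5.1333 + 50.6667 = 55.8

Route A (34.67 hours)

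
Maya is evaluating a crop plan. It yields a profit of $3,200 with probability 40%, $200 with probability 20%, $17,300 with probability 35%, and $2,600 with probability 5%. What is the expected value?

EV = 0.4 × 3200 + 0.2 × 200 + 0.35 × 17300 + 0.05 × 2600 = 1280 + 40 + 6055 + 130 = 7505

$7,505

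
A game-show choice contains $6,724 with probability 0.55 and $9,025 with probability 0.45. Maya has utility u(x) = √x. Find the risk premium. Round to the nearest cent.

E[u] = 0.55·√6724 + 0.45·√9025 = 0.55·82 + 0.45·95 = 87.85
CE = (87.85)² = 7717.6225
Risk premium = EV − CE = 7759.45 − 7717.6225 = 41.8275

$41.83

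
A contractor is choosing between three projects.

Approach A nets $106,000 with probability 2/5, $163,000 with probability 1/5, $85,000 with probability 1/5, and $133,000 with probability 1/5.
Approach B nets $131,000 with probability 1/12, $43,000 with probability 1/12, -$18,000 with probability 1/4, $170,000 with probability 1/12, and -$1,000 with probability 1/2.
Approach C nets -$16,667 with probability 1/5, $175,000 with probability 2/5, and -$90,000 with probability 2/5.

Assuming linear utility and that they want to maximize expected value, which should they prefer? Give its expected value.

Approach A = 2/5 × 106000 + 1/5 × 163000 + 1/5 × 85000 + 1/5 × 133000 = 42400 + 32600 + 17000 + 26600 = 118600
Approach B = 1/12 × 131000 + 1/12 × 43000 + 1/4 × (-18000) + 1/12 × 170000 + 1/2 × (-1000) = 10916.6667 + 3583.3333 − 4500 + 14166.6667 − 500 = 23666.6667
Approach C = 1/5 × (-16667) + 2/5 × 175000 + 2/5 × (-90000) = -3333.4 + 70000 − 36000 = 30666.6

Approach A ($118,600)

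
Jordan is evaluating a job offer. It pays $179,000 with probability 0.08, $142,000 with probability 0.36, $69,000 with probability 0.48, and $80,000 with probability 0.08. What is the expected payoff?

EV = 0.08 × 179000 + 0.36 × 142000 + 0.48 × 69000 + 0.08 × 80000 = 14320 + 51120 + 33120 + 6400 = 104960

$104,960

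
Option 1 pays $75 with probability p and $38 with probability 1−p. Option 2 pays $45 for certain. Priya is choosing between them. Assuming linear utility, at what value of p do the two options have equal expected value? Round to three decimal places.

p·75 + (1−p)·38 = 45
37p + 38 = 45
p = (45 − 38) / 37

p = 0.189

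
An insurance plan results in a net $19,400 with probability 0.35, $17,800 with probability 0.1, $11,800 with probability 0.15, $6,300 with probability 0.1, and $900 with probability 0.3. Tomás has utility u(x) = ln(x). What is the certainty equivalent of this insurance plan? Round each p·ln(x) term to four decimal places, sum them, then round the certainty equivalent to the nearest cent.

$6,349.94

E[u] = 0.35·ln(19400) + 0.1·ln(17800) + 0.15·ln(11800) + 0.1·ln(6300) + 0.3·ln(900) = 3.4556 + 0.9787 + 1.4064 + 0.8748 + 2.0407 = 8.7562
CE = e^8.7562 ≈ 6349.94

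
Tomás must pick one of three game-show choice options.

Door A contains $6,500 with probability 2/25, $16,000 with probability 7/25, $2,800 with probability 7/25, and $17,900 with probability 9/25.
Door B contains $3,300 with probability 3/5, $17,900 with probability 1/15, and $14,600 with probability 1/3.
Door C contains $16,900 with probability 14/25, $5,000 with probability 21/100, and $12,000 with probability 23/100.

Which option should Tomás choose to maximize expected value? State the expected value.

Door A = 2/25 × 6500 + 7/25 × 16000 + 7/25 × 2800 + 9/25 × 17900 = 520 + 4480 + 784 + 6444 = 12228
Door B = 3/5 × 3300 + 1/15 × 17900 + 1/3 × 14600 = 1980 + 1193.3333 + 4866.6667 = 8040
Door C = 14/25 × 16900 + 21/100 × 5000 + 23/100 × 12000 = 9464 + 1050 + 2760 = 13274

Door C ($13,274)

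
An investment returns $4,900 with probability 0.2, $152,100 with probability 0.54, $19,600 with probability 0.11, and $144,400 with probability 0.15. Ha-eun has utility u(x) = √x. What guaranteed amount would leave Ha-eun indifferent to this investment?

E[u] = 0.2·√4900 + 0.54·√152100 + 0.11·√19600 + 0.15·√144400 = 0.2·70 + 0.54·390 + 0.11·140 + 0.15·380 = 297
CE = (297)² = 88209

$88,209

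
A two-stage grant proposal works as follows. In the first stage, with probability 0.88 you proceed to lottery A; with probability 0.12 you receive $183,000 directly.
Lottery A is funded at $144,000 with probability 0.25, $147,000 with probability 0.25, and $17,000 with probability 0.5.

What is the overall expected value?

EV(A) = 0.25 × 144000 + 0.25 × 147000 + 0.5 × 17000 = 36000 + 36750 + 8500 = 81250
Branch B: 183000 (certain)
Overall = 0.88 × 81250 + 0.12 × 183000 = 71500 + 21960 = 93460

$93,460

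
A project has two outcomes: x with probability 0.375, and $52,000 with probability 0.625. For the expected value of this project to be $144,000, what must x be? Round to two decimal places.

0.375·x + 0.625·52000 = 144000
0.375·x = 144000 − 32500 = 111500
x = 111500 / 0.375 = 297333.3333

x = $297,333.33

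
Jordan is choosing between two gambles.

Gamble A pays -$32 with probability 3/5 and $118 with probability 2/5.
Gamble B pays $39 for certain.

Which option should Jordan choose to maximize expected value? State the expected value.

Gamble A = 3/5 × (-32) + 2/5 × 118 = -19.2 + 47.2 = 28
Gamble B: 39 (certain)

Gamble B ($39)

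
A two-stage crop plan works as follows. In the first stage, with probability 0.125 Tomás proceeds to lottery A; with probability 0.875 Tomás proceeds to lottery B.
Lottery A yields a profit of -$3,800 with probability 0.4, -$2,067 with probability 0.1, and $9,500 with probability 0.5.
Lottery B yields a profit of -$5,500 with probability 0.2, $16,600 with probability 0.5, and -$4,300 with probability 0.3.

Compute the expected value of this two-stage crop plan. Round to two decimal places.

$5,549.16

EV(A) = 0.4 × (-3800) + 0.1 × (-2067) + 0.5 × 9500 = -1520 − 206.7 + 4750 = 3023.3
EV(B) = 0.2 × (-5500) + 0.5 × 16600 + 0.3 × (-4300) = -1100 + 8300 − 1290 = 5910
Overall = 0.125 × 3023.3 + 0.875 × 5910 = 377.9125 + 5171.25 = 5549.1625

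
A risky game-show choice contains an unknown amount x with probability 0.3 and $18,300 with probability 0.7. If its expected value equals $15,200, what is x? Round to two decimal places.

0.3·x + 0.7·18300 = 15200
0.3·x = 15200 − 12810 = 2390
x = 2390 / 0.3 = 7966.6667

x = $7,966.67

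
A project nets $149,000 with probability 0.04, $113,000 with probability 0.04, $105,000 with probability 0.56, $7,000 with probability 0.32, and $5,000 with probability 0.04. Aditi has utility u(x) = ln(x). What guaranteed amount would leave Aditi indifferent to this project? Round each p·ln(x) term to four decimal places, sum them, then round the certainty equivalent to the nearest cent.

E[u] = 0.04·ln(149000) + 0.04·ln(113000) + 0.56·ln(105000) + 0.32·ln(7000) + 0.04·ln(5000) = 0.4765 + 0.4654 + 6.4746 + 2.8332 + 0.3407 = 10.5904
CE = e^10.5904 ≈ 39751.39

$39,751.39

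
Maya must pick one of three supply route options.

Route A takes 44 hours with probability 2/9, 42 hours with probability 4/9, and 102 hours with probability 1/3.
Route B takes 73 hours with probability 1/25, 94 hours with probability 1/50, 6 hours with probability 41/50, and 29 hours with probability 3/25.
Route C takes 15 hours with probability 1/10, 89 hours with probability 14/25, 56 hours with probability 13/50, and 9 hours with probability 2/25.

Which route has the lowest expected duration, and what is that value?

Route A = 2/9 × 44 + 4/9 × 42 + 1/3 × 102 = 9.7778 + 18.6667 + 34 = 62.4444
Route B = 1/25 × 73 + 1/50 × 94 + 41/50 × 6 + 3/25 × 29 = 2.92 + 1.88 + 4.92 + 3.48 = 13.2
Route C = 1/10 × 15 + 14/25 × 89 + 13/50 × 56 + 2/25 × 9 = 1.5 + 49.84 + 14.56 + 0.72 = 66.62

Route B (13.2 hours)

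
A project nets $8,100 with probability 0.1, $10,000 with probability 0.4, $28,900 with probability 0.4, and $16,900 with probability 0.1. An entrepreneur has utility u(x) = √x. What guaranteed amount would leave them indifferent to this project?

E[u] = 0.1·√8100 + 0.4·√10000 + 0.4·√28900 + 0.1·√16900 = 0.1·90 + 0.4·100 + 0.4·170 + 0.1·130 = 130
CE = (130)² = 16900

$16,900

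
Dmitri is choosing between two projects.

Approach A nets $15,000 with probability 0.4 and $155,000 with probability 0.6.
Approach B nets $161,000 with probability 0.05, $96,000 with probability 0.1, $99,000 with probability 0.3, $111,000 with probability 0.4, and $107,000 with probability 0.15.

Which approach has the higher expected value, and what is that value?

Approach B ($107,800)

Approach A = 0.4 × 15000 + 0.6 × 155000 = 6000 + 93000 = 99000
Approach B = 0.05 × 161000 + 0.1 × 96000 + 0.3 × 99000 + 0.4 × 111000 + 0.15 × 107000 = 8050 + 9600 + 29700 + 44400 + 16050 = 107800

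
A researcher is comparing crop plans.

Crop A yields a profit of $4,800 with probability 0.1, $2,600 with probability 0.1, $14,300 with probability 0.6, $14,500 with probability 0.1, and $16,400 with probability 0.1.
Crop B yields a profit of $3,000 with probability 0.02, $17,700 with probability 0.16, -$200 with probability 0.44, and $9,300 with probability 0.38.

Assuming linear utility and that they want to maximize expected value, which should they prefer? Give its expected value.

Crop A = 0.1 × 4800 + 0.1 × 2600 + 0.6 × 14300 + 0.1 × 14500 + 0.1 × 16400 = 480 + 260 + 8580 + 1450 + 1640 = 12410
Crop B = 0.02 × 3000 + 0.16 × 17700 + 0.44 × (-200) + 0.38 × 9300 = 60 + 2832 − 88 + 3534 = 6338

Crop A ($12,410)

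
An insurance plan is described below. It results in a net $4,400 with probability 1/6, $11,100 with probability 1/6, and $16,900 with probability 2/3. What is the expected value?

EV = 1/6 × 4400 + 1/6 × 11100 + 2/3 × 16900 = 733.3333 + 1850 + 11266.6667 = 13850

$13,850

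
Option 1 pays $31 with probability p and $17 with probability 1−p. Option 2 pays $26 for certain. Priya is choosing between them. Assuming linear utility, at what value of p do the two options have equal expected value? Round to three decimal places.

p = 0.643

p·31 + (1−p)·17 = 26
14p + 17 = 26
p = (26 − 17) / 14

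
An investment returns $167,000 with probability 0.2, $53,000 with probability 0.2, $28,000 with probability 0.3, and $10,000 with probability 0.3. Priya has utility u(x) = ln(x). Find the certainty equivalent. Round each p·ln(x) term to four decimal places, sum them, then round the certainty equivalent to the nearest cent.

E[u] = 0.2·ln(167000) + 0.2·ln(53000) + 0.3·ln(28000) + 0.3·ln(10000) = 2.4051 + 2.1756 + 3.0720 + 2.7631 = 10.4158
CE = e^10.4158 ≈ 33382.93

$33,382.93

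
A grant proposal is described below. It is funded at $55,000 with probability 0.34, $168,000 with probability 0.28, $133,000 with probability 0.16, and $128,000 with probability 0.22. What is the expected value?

$115,180

EV = 0.34 × 55000 + 0.28 × 168000 + 0.16 × 133000 + 0.22 × 128000 = 18700 + 47040 + 21280 + 28160 = 115180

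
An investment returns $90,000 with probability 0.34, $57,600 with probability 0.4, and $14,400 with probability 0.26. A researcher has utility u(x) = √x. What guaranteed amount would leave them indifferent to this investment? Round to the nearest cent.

$52,532.64

E[u] = 0.34·√90000 + 0.4·√57600 + 0.26·√14400 = 0.34·300 + 0.4·240 + 0.26·120 = 229.2
CE = (229.2)² = 52532.64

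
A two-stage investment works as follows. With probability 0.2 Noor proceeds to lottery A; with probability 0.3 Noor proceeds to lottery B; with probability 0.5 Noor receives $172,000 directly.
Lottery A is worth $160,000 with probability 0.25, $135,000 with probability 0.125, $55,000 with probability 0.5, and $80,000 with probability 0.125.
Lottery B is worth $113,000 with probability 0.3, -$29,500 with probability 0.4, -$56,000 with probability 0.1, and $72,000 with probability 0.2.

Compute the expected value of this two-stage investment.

EV(A) = 0.25 × 160000 + 0.125 × 135000 + 0.5 × 55000 + 0.125 × 80000 = 40000 + 16875 + 27500 + 10000 = 94375
EV(B) = 0.3 × 113000 + 0.4 × (-29500) + 0.1 × (-56000) + 0.2 × 72000 = 33900 − 11800 − 5600 + 14400 = 30900
Branch C: 172000 (certain)
Overall = 0.2 × 94375 + 0.3 × 30900 + 0.5 × 172000 = 18875 + 9270 + 86000 = 114145

$114,145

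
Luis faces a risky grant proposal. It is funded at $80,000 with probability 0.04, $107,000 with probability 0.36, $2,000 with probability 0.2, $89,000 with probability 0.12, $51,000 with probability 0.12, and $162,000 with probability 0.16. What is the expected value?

EV = 0.04 × 80000 + 0.36 × 107000 + 0.2 × 2000 + 0.12 × 89000 + 0.12 × 51000 + 0.16 × 162000 = 3200 + 38520 + 400 + 10680 + 6120 + 25920 = 84840

$84,840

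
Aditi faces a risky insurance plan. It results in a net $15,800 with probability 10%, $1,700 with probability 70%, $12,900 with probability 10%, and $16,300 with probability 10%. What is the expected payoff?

EV = 0.1 × 15800 + 0.7 × 1700 + 0.1 × 12900 + 0.1 × 16300 = 1580 + 1190 + 1290 + 1630 = 5690

$5,690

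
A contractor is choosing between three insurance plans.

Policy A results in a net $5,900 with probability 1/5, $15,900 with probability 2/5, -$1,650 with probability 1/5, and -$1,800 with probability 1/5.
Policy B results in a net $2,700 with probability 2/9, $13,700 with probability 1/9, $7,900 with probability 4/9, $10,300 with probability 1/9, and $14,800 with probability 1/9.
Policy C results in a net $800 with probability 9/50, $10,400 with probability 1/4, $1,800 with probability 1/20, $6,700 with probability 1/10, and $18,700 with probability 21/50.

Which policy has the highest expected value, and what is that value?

Policy C ($11,358)

Policy A = 1/5 × 5900 + 2/5 × 15900 + 1/5 × (-1650) + 1/5 × (-1800) = 1180 + 6360 − 330 − 360 = 6850
Policy B = 2/9 × 2700 + 1/9 × 13700 + 4/9 × 7900 + 1/9 × 10300 + 1/9 × 14800 = 600 + 1522.2222 + 3511.1111 + 1144.4444 + 1644.4444 = 8422.2222
Policy C = 9/50 × 800 + 1/4 × 10400 + 1/20 × 1800 + 1/10 × 6700 + 21/50 × 18700 = 144 + 2600 + 90 + 670 + 7854 = 11358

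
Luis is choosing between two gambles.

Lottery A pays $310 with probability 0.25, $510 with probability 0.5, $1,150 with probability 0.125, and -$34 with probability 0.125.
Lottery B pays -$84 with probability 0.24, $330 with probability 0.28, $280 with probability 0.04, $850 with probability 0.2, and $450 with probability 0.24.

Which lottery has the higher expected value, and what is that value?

Lottery A = 0.25 × 310 + 0.5 × 510 + 0.125 × 1150 + 0.125 × (-34) = 77.5 + 255 + 143.75 − 4.25 = 472
Lottery B = 0.24 × (-84) + 0.28 × 330 + 0.04 × 280 + 0.2 × 850 + 0.24 × 450 = -20.16 + 92.4 + 11.2 + 170 + 108 = 361.44

Lottery A ($472)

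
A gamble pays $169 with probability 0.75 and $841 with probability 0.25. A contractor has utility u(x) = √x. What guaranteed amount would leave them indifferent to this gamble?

E[u] = 0.75·√169 + 0.25·√841 = 0.75·13 + 0.25·29 = 17
CE = (17)² = 289

$289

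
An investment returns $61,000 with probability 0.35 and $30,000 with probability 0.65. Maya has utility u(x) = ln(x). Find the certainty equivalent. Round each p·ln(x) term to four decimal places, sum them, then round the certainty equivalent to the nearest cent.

E[u] = 0.35·ln(61000) + 0.65·ln(30000) = 3.8565 + 6.7008 = 10.5573
CE = e^10.5573 ≈ 38457.15

$38,457.15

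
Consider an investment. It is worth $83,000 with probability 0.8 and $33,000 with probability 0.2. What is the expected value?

EV = 0.8 × 83000 + 0.2 × 33000 = 66400 + 6600 = 73000

$73,000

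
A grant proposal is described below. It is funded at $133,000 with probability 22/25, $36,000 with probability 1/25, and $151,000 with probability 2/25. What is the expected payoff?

EV = 22/25 × 133000 + 1/25 × 36000 + 2/25 × 151000 = 117040 + 1440 + 12080 = 130560

$130,560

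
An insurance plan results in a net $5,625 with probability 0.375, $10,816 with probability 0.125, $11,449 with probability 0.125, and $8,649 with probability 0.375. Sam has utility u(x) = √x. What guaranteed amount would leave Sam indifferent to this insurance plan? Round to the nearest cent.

$7,987.89

E[u] = 0.375·√5625 + 0.125·√10816 + 0.125·√11449 + 0.375·√8649 = 0.375·75 + 0.125·104 + 0.125·107 + 0.375·93 = 89.375
CE = (89.375)² = 7987.890625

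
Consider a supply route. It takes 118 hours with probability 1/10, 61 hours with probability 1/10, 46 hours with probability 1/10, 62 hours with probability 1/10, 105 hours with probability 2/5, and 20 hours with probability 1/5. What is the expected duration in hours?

74.7 hours

EV = 1/10 × 118 + 1/10 × 61 + 1/10 × 46 + 1/10 × 62 + 2/5 × 105 + 1/5 × 20 = 11.8 + 6.1 + 4.6 + 6.2 + 42 + 4 = 74.7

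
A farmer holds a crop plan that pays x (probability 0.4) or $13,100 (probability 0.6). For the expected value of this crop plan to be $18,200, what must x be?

0.4·x + 0.6·13100 = 18200
0.4·x = 18200 − 7860 = 10340
x = 10340 / 0.4 = 25850

x = $25,850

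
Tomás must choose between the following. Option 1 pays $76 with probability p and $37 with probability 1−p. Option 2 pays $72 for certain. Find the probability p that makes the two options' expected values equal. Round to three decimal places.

p = 0.897

p·76 + (1−p)·37 = 72
39p + 37 = 72
p = (72 − 37) / 39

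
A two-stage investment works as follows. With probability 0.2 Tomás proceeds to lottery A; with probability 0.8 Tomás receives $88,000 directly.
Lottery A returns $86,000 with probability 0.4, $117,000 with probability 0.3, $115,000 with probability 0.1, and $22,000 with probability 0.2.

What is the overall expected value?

$87,480

EV(A) = 0.4 × 86000 + 0.3 × 117000 + 0.1 × 115000 + 0.2 × 22000 = 34400 + 35100 + 11500 + 4400 = 85400
Branch B: 88000 (certain)
Overall = 0.2 × 85400 + 0.8 × 88000 = 17080 + 70400 = 87480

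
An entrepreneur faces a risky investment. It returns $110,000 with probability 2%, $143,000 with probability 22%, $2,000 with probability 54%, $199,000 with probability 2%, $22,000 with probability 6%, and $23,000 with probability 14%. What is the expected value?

EV = 0.02 × 110000 + 0.22 × 143000 + 0.54 × 2000 + 0.02 × 199000 + 0.06 × 22000 + 0.14 × 23000 = 2200 + 31460 + 1080 + 3980 + 1320 + 3220 = 43260

$43,260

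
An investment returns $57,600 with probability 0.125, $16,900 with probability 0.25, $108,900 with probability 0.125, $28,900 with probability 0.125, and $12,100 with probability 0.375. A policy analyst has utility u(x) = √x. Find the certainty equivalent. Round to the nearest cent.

$27,639.06

E[u] = 0.125·√57600 + 0.25·√16900 + 0.125·√108900 + 0.125·√28900 + 0.375·√12100 = 0.125·240 + 0.25·130 + 0.125·330 + 0.125·170 + 0.375·110 = 166.25
CE = (166.25)² = 27639.0625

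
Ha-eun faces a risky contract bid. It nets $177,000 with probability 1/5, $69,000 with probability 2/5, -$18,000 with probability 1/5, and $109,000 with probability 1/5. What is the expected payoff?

EV = 1/5 × 177000 + 2/5 × 69000 + 1/5 × (-18000) + 1/5 × 109000 = 35400 + 27600 − 3600 + 21800 = 81200

$81,200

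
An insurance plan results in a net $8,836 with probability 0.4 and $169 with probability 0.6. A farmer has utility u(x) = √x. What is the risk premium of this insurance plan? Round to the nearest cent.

E[u] = 0.4·√8836 + 0.6·√169 = 0.4·94 + 0.6·13 = 45.4
CE = (45.4)² = 2061.16
Risk premium = EV − CE = 3635.8 − 2061.16 = 1574.64

$1,574.64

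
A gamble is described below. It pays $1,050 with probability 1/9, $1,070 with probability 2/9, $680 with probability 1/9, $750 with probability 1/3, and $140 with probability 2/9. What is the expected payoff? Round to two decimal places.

$711.11

EV = 1/9 × 1050 + 2/9 × 1070 + 1/9 × 680 + 1/3 × 750 + 2/9 × 140 = 116.6667 + 237.7778 + 75.5556 + 250 + 31.1111 = 711.1111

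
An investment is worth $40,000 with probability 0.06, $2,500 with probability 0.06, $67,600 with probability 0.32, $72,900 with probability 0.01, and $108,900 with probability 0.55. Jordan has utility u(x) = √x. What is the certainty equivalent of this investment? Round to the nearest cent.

E[u] = 0.06·√40000 + 0.06·√2500 + 0.32·√67600 + 0.01·√72900 + 0.55·√108900 = 0.06·200 + 0.06·50 + 0.32·260 + 0.01·270 + 0.55·330 = 282.4
CE = (282.4)² = 79749.76

$79,749.76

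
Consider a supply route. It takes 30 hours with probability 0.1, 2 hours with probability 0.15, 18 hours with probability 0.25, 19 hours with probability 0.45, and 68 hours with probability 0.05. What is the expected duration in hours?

EV = 0.1 × 30 + 0.15 × 2 + 0.25 × 18 + 0.45 × 19 + 0.05 × 68 = 3 + 0.3 + 4.5 + 8.55 + 3.4 = 19.75

19.75 hours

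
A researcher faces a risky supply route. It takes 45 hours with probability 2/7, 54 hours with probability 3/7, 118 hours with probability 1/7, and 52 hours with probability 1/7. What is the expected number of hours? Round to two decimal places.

EV = 2/7 × 45 + 3/7 × 54 + 1/7 × 118 + 1/7 × 52 = 12.8571 + 23.1429 + 16.8571 + 7.4286 = 60.2857

60.29 hours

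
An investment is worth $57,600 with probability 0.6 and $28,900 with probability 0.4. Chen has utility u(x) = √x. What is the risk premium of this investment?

E[u] = 0.6·√57600 + 0.4·√28900 = 0.6·240 + 0.4·170 = 212
CE = (212)² = 44944
Risk premium = EV − CE = 46120 − 44944 = 1176

$1,176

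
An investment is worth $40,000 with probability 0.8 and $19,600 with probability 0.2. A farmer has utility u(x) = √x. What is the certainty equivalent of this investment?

E[u] = 0.8·√40000 + 0.2·√19600 = 0.8·200 + 0.2·140 = 188
CE = (188)² = 35344

$35,344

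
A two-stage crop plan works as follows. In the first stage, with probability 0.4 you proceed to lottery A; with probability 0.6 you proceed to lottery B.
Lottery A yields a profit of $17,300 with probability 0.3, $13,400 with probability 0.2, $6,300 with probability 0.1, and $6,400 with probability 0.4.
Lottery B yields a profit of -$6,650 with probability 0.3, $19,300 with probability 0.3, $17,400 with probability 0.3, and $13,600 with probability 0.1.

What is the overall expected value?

$10,649

EV(A) = 0.3 × 17300 + 0.2 × 13400 + 0.1 × 6300 + 0.4 × 6400 = 5190 + 2680 + 630 + 2560 = 11060
EV(B) = 0.3 × (-6650) + 0.3 × 19300 + 0.3 × 17400 + 0.1 × 13600 = -1995 + 5790 + 5220 + 1360 = 10375
Overall = 0.4 × 11060 + 0.6 × 10375 = 4424 + 6225 = 10649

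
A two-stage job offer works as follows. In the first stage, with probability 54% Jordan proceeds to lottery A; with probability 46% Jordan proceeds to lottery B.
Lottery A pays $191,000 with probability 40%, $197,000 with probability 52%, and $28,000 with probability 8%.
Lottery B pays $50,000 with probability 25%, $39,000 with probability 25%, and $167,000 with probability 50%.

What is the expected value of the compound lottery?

EV(A) = 0.4 × 191000 + 0.52 × 197000 + 0.08 × 28000 = 76400 + 102440 + 2240 = 181080
EV(B) = 0.25 × 50000 + 0.25 × 39000 + 0.5 × 167000 = 12500 + 9750 + 83500 = 105750
Overall = 0.54 × 181080 + 0.46 × 105750 = 97783.2 + 48645 = 146428.2

$146,428.20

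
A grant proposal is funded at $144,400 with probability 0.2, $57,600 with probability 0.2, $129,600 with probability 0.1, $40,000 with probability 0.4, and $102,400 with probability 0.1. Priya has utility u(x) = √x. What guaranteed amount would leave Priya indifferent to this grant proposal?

E[u] = 0.2·√144400 + 0.2·√57600 + 0.1·√129600 + 0.4·√40000 + 0.1·√102400 = 0.2·380 + 0.2·240 + 0.1·360 + 0.4·200 + 0.1·320 = 272
CE = (272)² = 73984

$73,984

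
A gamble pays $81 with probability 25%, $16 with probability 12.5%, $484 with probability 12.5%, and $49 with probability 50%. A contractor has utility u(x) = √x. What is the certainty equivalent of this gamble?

$81

E[u] = 0.25·√81 + 0.125·√16 + 0.125·√484 + 0.5·√49 = 0.25·9 + 0.125·4 + 0.125·22 + 0.5·7 = 9
CE = (9)² = 81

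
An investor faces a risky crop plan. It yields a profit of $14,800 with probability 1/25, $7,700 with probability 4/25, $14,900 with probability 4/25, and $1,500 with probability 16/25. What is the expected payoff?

EV = 1/25 × 14800 + 4/25 × 7700 + 4/25 × 14900 + 16/25 × 1500 = 592 + 1232 + 2384 + 960 = 5168

$5,168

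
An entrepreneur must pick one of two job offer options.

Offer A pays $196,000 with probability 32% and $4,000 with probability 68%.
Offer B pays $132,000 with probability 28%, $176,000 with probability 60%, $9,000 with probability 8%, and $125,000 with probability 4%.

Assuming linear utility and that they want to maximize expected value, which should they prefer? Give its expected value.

Offer A = 0.32 × 196000 + 0.68 × 4000 = 62720 + 2720 = 65440
Offer B = 0.28 × 132000 + 0.6 × 176000 + 0.08 × 9000 + 0.04 × 125000 = 36960 + 105600 + 720 + 5000 = 148280

Offer B ($148,280)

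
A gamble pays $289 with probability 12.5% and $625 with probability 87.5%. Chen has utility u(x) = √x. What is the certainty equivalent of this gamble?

$576

E[u] = 0.125·√289 + 0.875·√625 = 0.125·17 + 0.875·25 = 24
CE = (24)² = 576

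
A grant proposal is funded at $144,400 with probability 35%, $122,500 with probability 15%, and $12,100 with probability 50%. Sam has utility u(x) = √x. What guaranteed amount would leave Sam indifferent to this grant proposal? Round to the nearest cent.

$57,840.25

E[u] = 0.35·√144400 + 0.15·√122500 + 0.5·√12100 = 0.35·380 + 0.15·350 + 0.5·110 = 240.5
CE = (240.5)² = 57840.25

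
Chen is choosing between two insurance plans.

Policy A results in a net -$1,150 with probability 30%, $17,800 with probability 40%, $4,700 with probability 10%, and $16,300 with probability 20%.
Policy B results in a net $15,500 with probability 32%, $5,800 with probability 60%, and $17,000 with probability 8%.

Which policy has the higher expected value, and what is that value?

Policy A ($10,505)

Policy A = 0.3 × (-1150) + 0.4 × 17800 + 0.1 × 4700 + 0.2 × 16300 = -345 + 7120 + 470 + 3260 = 10505
Policy B = 0.32 × 15500 + 0.6 × 5800 + 0.08 × 17000 = 4960 + 3480 + 1360 = 9800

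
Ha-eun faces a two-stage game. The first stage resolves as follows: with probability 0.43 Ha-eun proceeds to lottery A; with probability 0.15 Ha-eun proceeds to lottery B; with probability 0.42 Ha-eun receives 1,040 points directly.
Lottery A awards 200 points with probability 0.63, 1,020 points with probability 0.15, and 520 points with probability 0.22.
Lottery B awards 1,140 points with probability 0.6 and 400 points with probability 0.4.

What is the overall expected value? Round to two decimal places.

EV(A) = 0.63 × 200 + 0.15 × 1020 + 0.22 × 520 = 126 + 153 + 114.4 = 393.4
EV(B) = 0.6 × 1140 + 0.4 × 400 = 684 + 160 = 844
Branch C: 1040 (certain)
Overall = 0.43 × 393.4 + 0.15 × 844 + 0.42 × 1040 = 169.162 + 126.6 + 436.8 = 732.562

732.56 points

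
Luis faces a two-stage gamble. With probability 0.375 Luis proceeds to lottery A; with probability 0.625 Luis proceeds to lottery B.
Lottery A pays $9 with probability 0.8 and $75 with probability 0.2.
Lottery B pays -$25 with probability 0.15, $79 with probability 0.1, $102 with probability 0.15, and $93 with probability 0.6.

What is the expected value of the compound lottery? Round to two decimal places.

$55.36

EV(A) = 0.8 × 9 + 0.2 × 75 = 7.2 + 15 = 22.2
EV(B) = 0.15 × (-25) + 0.1 × 79 + 0.15 × 102 + 0.6 × 93 = -3.75 + 7.9 + 15.3 + 55.8 = 75.25
Overall = 0.375 × 22.2 + 0.625 × 75.25 = 8.325 + 47.03125 = 55.35625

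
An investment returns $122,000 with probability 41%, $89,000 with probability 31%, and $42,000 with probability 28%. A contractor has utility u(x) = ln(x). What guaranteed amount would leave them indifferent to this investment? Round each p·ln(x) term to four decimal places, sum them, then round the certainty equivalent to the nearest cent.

E[u] = 0.41·ln(122000) + 0.31·ln(89000) + 0.28·ln(42000) = 4.8018 + 3.5329 + 2.9807 = 11.3154
CE = e^11.3154 ≈ 82075.92

$82,075.92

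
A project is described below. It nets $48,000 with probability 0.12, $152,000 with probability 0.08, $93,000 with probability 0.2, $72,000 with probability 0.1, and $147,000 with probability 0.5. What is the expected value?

$117,220

EV = 0.12 × 48000 + 0.08 × 152000 + 0.2 × 93000 + 0.1 × 72000 + 0.5 × 147000 = 5760 + 12160 + 18600 + 7200 + 73500 = 117220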